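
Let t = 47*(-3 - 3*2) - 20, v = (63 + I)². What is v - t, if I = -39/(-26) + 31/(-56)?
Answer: 14212809/3136 ≈ 4532.1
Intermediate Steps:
I = 53/56 (I = -39*(-1/26) + 31*(-1/56) = 3/2 - 31/56 = 53/56 ≈ 0.94643)
v = 12823561/3136 (v = (63 + 53/56)² = (3581/56)² = 12823561/3136 ≈ 4089.1)
t = -443 (t = 47*(-3 - 6) - 20 = 47*(-9) - 20 = -423 - 20 = -443)
v - t = 12823561/3136 - 1*(-443) = 12823561/3136 + 443 = 14212809/3136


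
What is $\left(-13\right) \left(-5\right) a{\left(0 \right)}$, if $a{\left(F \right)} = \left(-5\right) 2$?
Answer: $-650$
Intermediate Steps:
$a{\left(F \right)} = -10$
$\left(-13\right) \left(-5\right) a{\left(0 \right)} = \left(-13\right) \left(-5\right) \left(-10\right) = 65 \left(-10\right) = -650$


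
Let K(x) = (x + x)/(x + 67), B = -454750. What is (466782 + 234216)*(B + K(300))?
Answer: -116991413864700/367 ≈ -3.1878e+11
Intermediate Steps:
K(x) = 2*x/(67 + x) (K(x) = (2*x)/(67 + x) = 2*x/(67 + x))
(466782 + 234216)*(B + K(300)) = (466782 + 234216)*(-454750 + 2*300/(67 + 300)) = 700998*(-454750 + 2*300/367) = 700998*(-454750 + 2*300*(1/367)) = 700998*(-454750 + 600/367) = 700998*(-166892650/367) = -116991413864700/367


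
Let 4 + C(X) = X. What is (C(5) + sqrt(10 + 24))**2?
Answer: (1 + sqrt(34))**2 ≈ 46.662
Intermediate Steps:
C(X) = -4 + X
(C(5) + sqrt(10 + 24))**2 = ((-4 + 5) + sqrt(10 + 24))**2 = (1 + sqrt(34))**2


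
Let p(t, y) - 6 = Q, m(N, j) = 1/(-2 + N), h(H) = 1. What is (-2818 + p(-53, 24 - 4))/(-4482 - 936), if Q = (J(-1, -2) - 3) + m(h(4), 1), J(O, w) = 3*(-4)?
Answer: 202/387 ≈ 0.52196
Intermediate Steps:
J(O, w) = -12
Q = -16 (Q = (-12 - 3) + 1/(-2 + 1) = -15 + 1/(-1) = -15 - 1 = -16)
p(t, y) = -10 (p(t, y) = 6 - 16 = -10)
(-2818 + p(-53, 24 - 4))/(-4482 - 936) = (-2818 - 10)/(-4482 - 936) = -2828/(-5418) = -2828*(-1/5418) = 202/387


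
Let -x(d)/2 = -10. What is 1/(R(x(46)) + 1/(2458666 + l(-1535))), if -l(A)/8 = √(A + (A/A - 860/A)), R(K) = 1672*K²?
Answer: 1241176996941483271262/830099175554968829057011507 - 8*I*√144525162/830099175554968829057011507 ≈ 1.4952e-6 - 1.1586e-22*I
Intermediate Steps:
x(d) = 20 (x(d) = -2*(-10) = 20)
l(A) = -8*√(1 + A - 860/A) (l(A) = -8*√(A + (A/A - 860/A)) = -8*√(A + (1 - 860/A)) = -8*√(1 + A - 860/A))
1/(R(x(46)) + 1/(2458666 + l(-1535))) = 1/(1672*20² + 1/(2458666 - 8*√(1 - 1535 - 860/(-1535)))) = 1/(1672*400 + 1/(2458666 - 8*√(1 - 1535 - 860*(-1/1535)))) = 1/(668800 + 1/(2458666 - 8*√(1 - 1535 + 172/307))) = 1/(668800 + 1/(2458666 - 8*I*√144525162/307))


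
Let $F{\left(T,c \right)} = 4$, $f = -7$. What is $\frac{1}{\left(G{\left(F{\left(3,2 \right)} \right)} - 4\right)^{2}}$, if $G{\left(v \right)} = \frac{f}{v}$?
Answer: $\frac{16}{529} \approx 0.030246$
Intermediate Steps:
$G{\left(v \right)} = - \frac{7}{v}$
$\frac{1}{\left(G{\left(F{\left(3,2 \right)} \right)} - 4\right)^{2}} = \frac{1}{\left(- \frac{7}{4} - 4\right)^{2}} = \frac{1}{\left(- \frac{23}{4}\right)^{2}} = \frac{1}{\frac{529}{16}} = \frac{16}{529}$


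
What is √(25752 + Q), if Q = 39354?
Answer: 3*√7234 ≈ 255.16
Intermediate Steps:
√(25752 + Q) = √(25752 + 39354) = √65106 = 3*√7234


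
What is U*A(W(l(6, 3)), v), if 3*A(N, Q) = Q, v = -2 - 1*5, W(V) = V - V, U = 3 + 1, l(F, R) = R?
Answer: -28/3 ≈ -9.3333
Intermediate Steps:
U = 4
W(V) = 0
v = -7 (v = -2 - 5 = -7)
A(N, Q) = Q/3
U*A(W(l(6, 3)), v) = 4*((⅓)*(-7)) = 4*(-7/3) = -28/3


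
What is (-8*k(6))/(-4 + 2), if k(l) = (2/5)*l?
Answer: 48/5 ≈ 9.6000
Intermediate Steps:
k(l) = 2*l/5 (k(l) = (2*(⅕))*l = 2*l/5)
(-8*k(6))/(-4 + 2) = (-16*6/5)/(-4 + 2) = -8*12/5/(-2) = -96/5*(-½) = 48/5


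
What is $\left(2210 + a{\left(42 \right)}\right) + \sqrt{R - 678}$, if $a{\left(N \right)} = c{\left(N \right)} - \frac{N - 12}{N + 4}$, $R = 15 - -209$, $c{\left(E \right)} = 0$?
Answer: $\frac{50815}{23} + i \sqrt{454} \approx 2209.3 + 21.307 i$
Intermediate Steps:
$R = 224$ ($R = 15 + 209 = 224$)
$a{\left(N \right)} = - \frac{-12 + N}{4 + N}$ ($a{\left(N \right)} = 0 - \frac{N - 12}{N + 4} = 0 - \frac{-12 + N}{4 + N} = - \frac{-12 + N}{4 + N}$)
$\left(2210 + a{\left(42 \right)}\right) + \sqrt{R - 678} = \left(2210 + \frac{12 - 42}{4 + 42}\right) + \sqrt{224 - 678} = \left(2210 + \frac{12 - 42}{46}\right) + \sqrt{-454} = \left(2210 + \frac{1}{46} \left(-30\right)\right) + i \sqrt{454} = \left(2210 - \frac{15}{23}\right) + i \sqrt{454} = \frac{50815}{23} + i \sqrt{454}$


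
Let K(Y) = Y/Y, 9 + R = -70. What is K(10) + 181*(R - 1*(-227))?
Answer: 26789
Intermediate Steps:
R = -79 (R = -9 - 70 = -79)
K(Y) = 1
K(10) + 181*(R - 1*(-227)) = 1 + 181*(-79 - 1*(-227)) = 1 + 181*(-79 + 227) = 1 + 181*148 = 1 + 26788 = 26789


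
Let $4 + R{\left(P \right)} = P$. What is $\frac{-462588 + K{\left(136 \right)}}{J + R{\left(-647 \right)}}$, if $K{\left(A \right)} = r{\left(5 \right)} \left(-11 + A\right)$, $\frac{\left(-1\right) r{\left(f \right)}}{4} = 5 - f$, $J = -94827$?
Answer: $\frac{77098}{15913} \approx 4.845$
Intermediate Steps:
$r{\left(f \right)} = -20 + 4 f$ ($r{\left(f \right)} = - 4 \left(5 - f\right) = -20 + 4 f$)
$R{\left(P \right)} = -4 + P$
$K{\left(A \right)} = 0$ ($K{\left(A \right)} = \left(-20 + 4 \cdot 5\right) \left(-11 + A\right) = \left(-20 + 20\right) \left(-11 + A\right) = 0 \left(-11 + A\right) = 0$)
$\frac{-462588 + K{\left(136 \right)}}{J + R{\left(-647 \right)}} = \frac{-462588 + 0}{-94827 - 651} = - \frac{462588}{-94827 - 651} = - \frac{462588}{-95478} = \left(-462588\right) \left(- \frac{1}{95478}\right) = \frac{77098}{15913}$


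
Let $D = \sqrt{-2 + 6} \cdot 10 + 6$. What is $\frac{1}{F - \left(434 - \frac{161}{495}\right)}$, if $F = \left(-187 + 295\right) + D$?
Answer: $- \frac{495}{148339} \approx -0.003337$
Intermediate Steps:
$D = 26$ ($D = \sqrt{4} \cdot 10 + 6 = 2 \cdot 10 + 6 = 20 + 6 = 26$)
$F = 134$ ($F = \left(-187 + 295\right) + 26 = 108 + 26 = 134$)
$\frac{1}{F - \left(434 - \frac{161}{495}\right)} = \frac{1}{134 - \left(434 - \frac{161}{495}\right)} = \frac{1}{134 - \frac{214669}{495}} = \frac{1}{- \frac{148339}{495}} = - \frac{495}{148339}$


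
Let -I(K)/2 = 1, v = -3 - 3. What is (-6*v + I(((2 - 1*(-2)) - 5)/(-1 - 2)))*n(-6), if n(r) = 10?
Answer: 340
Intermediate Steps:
v = -6
I(K) = -2 (I(K) = -2*1 = -2)
(-6*v + I(((2 - 1*(-2)) - 5)/(-1 - 2)))*n(-6) = (-6*(-6) - 2)*10 = (36 - 2)*10 = 34*10 = 340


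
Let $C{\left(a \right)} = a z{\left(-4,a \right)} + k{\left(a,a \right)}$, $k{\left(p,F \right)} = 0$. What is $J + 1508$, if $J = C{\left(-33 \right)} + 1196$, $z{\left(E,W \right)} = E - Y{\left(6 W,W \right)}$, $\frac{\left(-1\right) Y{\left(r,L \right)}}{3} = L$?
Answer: $6103$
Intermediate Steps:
$Y{\left(r,L \right)} = - 3 L$
$z{\left(E,W \right)} = E + 3 W$ ($z{\left(E,W \right)} = E - - 3 W = E + 3 W$)
$C{\left(a \right)} = a \left(-4 + 3 a\right)$ ($C{\left(a \right)} = a \left(-4 + 3 a\right) + 0 = a \left(-4 + 3 a\right)$)
$J = 4595$ ($J = - 33 \left(-4 + 3 \left(-33\right)\right) + 1196 = - 33 \left(-4 - 99\right) + 1196 = \left(-33\right) \left(-103\right) + 1196 = 3399 + 1196 = 4595$)
$J + 1508 = 4595 + 1508 = 6103$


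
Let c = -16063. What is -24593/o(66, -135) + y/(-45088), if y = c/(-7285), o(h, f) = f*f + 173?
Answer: -4039130916257/3021559469920 ≈ -1.3368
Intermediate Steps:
o(h, f) = 173 + f**2 (o(h, f) = f**2 + 173 = 173 + f**2)
y = 16063/7285 (y = -16063/(-7285) = -16063*(-1/7285) = 16063/7285 ≈ 2.2049)
-24593/o(66, -135) + y/(-45088) = -24593/(173 + (-135)**2) + (16063/7285)/(-45088) = -24593/(173 + 18225) + (16063/7285)*(-1/45088) = -24593/18398 - 16063/328466080 = -4039130916257/3021559469920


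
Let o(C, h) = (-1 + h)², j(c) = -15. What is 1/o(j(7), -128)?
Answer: 1/16641 ≈ 6.0093e-5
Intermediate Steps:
1/o(j(7), -128) = 1/((-1 - 128)²) = 1/((-129)²) = 1/16641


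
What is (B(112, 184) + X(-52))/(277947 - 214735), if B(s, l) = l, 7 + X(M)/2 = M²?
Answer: 2789/31606 ≈ 0.088243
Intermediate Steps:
X(M) = -14 + 2*M²
(B(112, 184) + X(-52))/(277947 - 214735) = (184 + (-14 + 2*(-52)²))/(277947 - 214735) = (184 + (-14 + 2*2704))/63212 = (184 + (-14 + 5408))*(1/63212) = (184 + 5394)*(1/63212) = 5578*(1/63212) = 2789/31606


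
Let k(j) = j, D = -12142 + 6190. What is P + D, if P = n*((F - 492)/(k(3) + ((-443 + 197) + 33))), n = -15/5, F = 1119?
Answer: -416013/70 ≈ -5943.0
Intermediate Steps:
D = -5952
n = -3 (n = -15*1/5 = -3)
P = 627/70 (P = -3*(1119 - 492)/(3 + ((-443 + 197) + 33)) = -1881/(3 + (-246 + 33)) = -1881/(3 - 213) = -1881/(-210) = -1881*(-1)/210 = -3*(-209/70) = 627/70 ≈ 8.9571)
P + D = 627/70 - 5952 = -416013/70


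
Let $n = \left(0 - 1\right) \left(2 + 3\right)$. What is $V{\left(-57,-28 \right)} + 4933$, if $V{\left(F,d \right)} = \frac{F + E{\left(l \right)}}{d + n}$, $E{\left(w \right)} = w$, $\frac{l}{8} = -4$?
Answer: $\frac{162878}{33} \approx 4935.7$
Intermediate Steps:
$l = -32$ ($l = 8 \left(-4\right) = -32$)
$n = -5$ ($n = \left(-1\right) 5 = -5$)
$V{\left(F,d \right)} = \frac{-32 + F}{-5 + d}$ ($V{\left(F,d \right)} = \frac{F - 32}{d - 5} = \frac{-32 + F}{-5 + d}$)
$V{\left(-57,-28 \right)} + 4933 = \frac{-32 - 57}{-5 - 28} + 4933 = \frac{1}{-33} \left(-89\right) + 4933 = \left(- \frac{1}{33}\right) \left(-89\right) + 4933 = \frac{89}{33} + 4933 = \frac{162878}{33}$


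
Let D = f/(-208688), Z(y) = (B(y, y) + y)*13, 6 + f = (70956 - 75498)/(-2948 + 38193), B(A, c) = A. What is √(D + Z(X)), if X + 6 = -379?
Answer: I*√8461436233621412457395/919401070 ≈ 100.05*I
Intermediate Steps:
X = -385 (X = -6 - 379 = -385)
f = -216012/35245 (f = -6 + (70956 - 75498)/(-2948 + 38193) = -6 - 4542/35245 = -216012/35245 ≈ -6.1289)
Z(y) = 26*y (Z(y) = (y + y)*13 = (2*y)*13 = 26*y)
D = 54003/1838802140 (D = -216012/35245/(-208688) = -216012/35245*(-1/208688) = 54003/1838802140 ≈ 2.9369e-5)
√(D + Z(X)) = √(54003/1838802140 + 26*(-385)) = √(54003/1838802140 - 10010) = √(-18406409367397/1838802140) = I*√8461436233621412457395/919401070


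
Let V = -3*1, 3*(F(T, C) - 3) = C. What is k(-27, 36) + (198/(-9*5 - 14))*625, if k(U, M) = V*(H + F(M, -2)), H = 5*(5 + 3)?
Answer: -131243/59 ≈ -2224.5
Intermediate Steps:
F(T, C) = 3 + C/3
V = -3
H = 40 (H = 5*8 = 40)
k(U, M) = -127 (k(U, M) = -3*(40 + (3 + (⅓)*(-2))) = -3*(40 + (3 - ⅔)) = -3*(40 + 7/3) = -3*127/3 = -127)
k(-27, 36) + (198/(-9*5 - 14))*625 = -127 + (198/(-9*5 - 14))*625 = -127 + (198/(-45 - 14))*625 = -127 + (198/(-59))*625 = -127 + (198*(-1/59))*625 = -127 - 198/59*625 = -127 - 123750/59 = -131243/59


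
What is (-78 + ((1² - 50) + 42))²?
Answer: 7225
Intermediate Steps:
(-78 + ((1² - 50) + 42))² = (-78 + ((1 - 50) + 42))² = (-78 + (-49 + 42))² = (-78 - 7)² = (-85)² = 7225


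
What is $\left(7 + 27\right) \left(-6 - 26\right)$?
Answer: $-1088$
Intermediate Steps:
$\left(7 + 27\right) \left(-6 - 26\right) = 34 \left(-6 - 26\right) = 34 \left(-32\right) = -1088$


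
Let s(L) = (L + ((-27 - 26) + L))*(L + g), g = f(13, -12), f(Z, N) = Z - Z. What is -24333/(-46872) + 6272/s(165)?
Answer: 156235661/238031640 ≈ 0.65637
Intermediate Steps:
f(Z, N) = 0
g = 0
s(L) = L*(-53 + 2*L) (s(L) = (L + ((-27 - 26) + L))*(L + 0) = (L + (-53 + L))*L = (-53 + 2*L)*L = L*(-53 + 2*L))
-24333/(-46872) + 6272/s(165) = -24333/(-46872) + 6272/((165*(-53 + 2*165))) = -24333*(-1/46872) + 6272/((165*(-53 + 330))) = 8111/15624 + 6272/((165*277)) = 8111/15624 + 6272/45705 = 156235661/238031640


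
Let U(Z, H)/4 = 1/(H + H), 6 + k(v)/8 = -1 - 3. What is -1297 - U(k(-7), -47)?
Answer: -60957/47 ≈ -1297.0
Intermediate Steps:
k(v) = -80 (k(v) = -48 + 8*(-1 - 3) = -48 + 8*(-4) = -48 - 32 = -80)
U(Z, H) = 2/H (U(Z, H) = 4/(H + H) = 4/((2*H)) = 4*(1/(2*H)) = 2/H)
-1297 - U(k(-7), -47) = -1297 - 2/(-47) = -1297 - 2*(-1)/47 = -1297 - 1*(-2/47) = -1297 + 2/47 = -60957/47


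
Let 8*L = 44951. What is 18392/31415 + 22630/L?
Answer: 6514110392/1412135665 ≈ 4.6129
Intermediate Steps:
L = 44951/8 (L = (1/8)*44951 = 44951/8 ≈ 5618.9)
18392/31415 + 22630/L = 18392/31415 + 22630/(44951/8) = 18392*(1/31415) + 22630*(8/44951) = 18392/31415 + 181040/44951 = 6514110392/1412135665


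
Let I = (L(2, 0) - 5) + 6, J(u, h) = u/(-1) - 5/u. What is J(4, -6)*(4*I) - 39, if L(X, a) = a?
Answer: -60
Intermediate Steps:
J(u, h) = -u - 5/u (J(u, h) = u*(-1) - 5/u = -u - 5/u)
I = 1 (I = (0 - 5) + 6 = -5 + 6 = 1)
J(4, -6)*(4*I) - 39 = (-1*4 - 5/4)*(4*1) - 39 = (-4 - 5*¼)*4 - 39 = (-4 - 5/4)*4 - 39 = -21/4*4 - 39 = -21 - 39 = -60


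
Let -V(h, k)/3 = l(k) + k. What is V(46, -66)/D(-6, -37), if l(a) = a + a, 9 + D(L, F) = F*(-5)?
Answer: 27/8 ≈ 3.3750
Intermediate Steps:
D(L, F) = -9 - 5*F (D(L, F) = -9 + F*(-5) = -9 - 5*F)
l(a) = 2*a
V(h, k) = -9*k (V(h, k) = -3*(2*k + k) = -9*k)
V(46, -66)/D(-6, -37) = (-9*(-66))/(-9 - 5*(-37)) = 594/(-9 + 185) = 594/176 = 594*(1/176) = 27/8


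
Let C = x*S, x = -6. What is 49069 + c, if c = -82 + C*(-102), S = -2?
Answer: 47763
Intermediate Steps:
C = 12 (C = -6*(-2) = 12)
c = -1306 (c = -82 + 12*(-102) = -82 - 1224 = -1306)
49069 + c = 49069 - 1306 = 47763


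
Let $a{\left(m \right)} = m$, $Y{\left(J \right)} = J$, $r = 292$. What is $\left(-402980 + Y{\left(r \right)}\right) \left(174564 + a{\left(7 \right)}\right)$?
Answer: $-70297646848$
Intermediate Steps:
$\left(-402980 + Y{\left(r \right)}\right) \left(174564 + a{\left(7 \right)}\right) = \left(-402980 + 292\right) \left(174564 + 7\right) = \left(-402688\right) 174571 = -70297646848$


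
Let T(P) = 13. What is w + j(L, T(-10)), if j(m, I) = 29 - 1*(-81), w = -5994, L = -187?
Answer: -5884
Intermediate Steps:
j(m, I) = 110 (j(m, I) = 29 + 81 = 110)
w + j(L, T(-10)) = -5994 + 110 = -5884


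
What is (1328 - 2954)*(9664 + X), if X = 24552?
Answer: -55635216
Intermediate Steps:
(1328 - 2954)*(9664 + X) = (1328 - 2954)*(9664 + 24552) = -1626*34216 = -55635216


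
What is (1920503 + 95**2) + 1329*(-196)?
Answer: 1669044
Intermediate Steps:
(1920503 + 95**2) + 1329*(-196) = (1920503 + 9025) - 260484 = 1929528 - 260484 = 1669044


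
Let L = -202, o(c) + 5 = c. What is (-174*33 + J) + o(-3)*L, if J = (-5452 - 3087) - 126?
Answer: -12791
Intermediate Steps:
o(c) = -5 + c
J = -8665 (J = -8539 - 126 = -8665)
(-174*33 + J) + o(-3)*L = (-174*33 - 8665) + (-5 - 3)*(-202) = (-5742 - 8665) - 8*(-202) = -14407 + 1616 = -12791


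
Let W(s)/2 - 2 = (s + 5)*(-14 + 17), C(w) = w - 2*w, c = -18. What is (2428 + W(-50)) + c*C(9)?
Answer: 2324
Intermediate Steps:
C(w) = -w
W(s) = 34 + 6*s (W(s) = 4 + 2*((s + 5)*(-14 + 17)) = 4 + 2*((5 + s)*3) = 4 + 2*(15 + 3*s) = 4 + (30 + 6*s) = 34 + 6*s)
(2428 + W(-50)) + c*C(9) = (2428 + (34 + 6*(-50))) - (-18)*9 = (2428 + (34 - 300)) - 18*(-9) = (2428 - 266) + 162 = 2162 + 162 = 2324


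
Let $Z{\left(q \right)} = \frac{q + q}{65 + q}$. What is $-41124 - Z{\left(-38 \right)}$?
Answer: $- \frac{1110272}{27} \approx -41121.0$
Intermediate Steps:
$Z{\left(q \right)} = \frac{2 q}{65 + q}$
$-41124 - Z{\left(-38 \right)} = -41124 - 2 \left(-38\right) \frac{1}{65 - 38} = -41124 - 2 \left(-38\right) \frac{1}{27} = -41124 - - \frac{76}{27} = -41124 + \frac{76}{27} = - \frac{1110272}{27}$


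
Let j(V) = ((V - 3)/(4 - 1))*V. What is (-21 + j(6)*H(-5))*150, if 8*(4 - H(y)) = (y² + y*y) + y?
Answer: -9225/2 ≈ -4612.5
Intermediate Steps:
H(y) = 4 - y²/4 - y/8 (H(y) = 4 - ((y² + y*y) + y)/8 = 4 - ((y² + y²) + y)/8 = 4 - (2*y² + y)/8 = 4 - (y + 2*y²)/8 = 4 + (-y²/4 - y/8) = 4 - y²/4 - y/8)
j(V) = V*(-1 + V/3) (j(V) = ((-3 + V)/3)*V = ((-3 + V)*(⅓))*V = (-1 + V/3)*V = V*(-1 + V/3))
(-21 + j(6)*H(-5))*150 = (-21 + ((⅓)*6*(-3 + 6))*(4 - ¼*(-5)² - ⅛*(-5)))*150 = (-21 + ((⅓)*6*3)*(4 - ¼*25 + 5/8))*150 = (-21 + 6*(4 - 25/4 + 5/8))*150 = (-21 + 6*(-13/8))*150 = (-21 - 39/4)*150 = -123/4*150 = -9225/2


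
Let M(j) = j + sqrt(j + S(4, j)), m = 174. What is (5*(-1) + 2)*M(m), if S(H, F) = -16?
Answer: -522 - 3*sqrt(158) ≈ -559.71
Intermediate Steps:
M(j) = j + sqrt(-16 + j) (M(j) = j + sqrt(j - 16) = j + sqrt(-16 + j))
(5*(-1) + 2)*M(m) = (5*(-1) + 2)*(174 + sqrt(-16 + 174)) = (-5 + 2)*(174 + sqrt(158)) = -3*(174 + sqrt(158)) = -522 - 3*sqrt(158)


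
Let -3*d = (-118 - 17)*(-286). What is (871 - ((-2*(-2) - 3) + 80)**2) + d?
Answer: -18560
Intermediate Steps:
d = -12870 (d = -(-118 - 17)*(-286)/3 = -(-45)*(-286) = -1/3*38610 = -12870)
(871 - ((-2*(-2) - 3) + 80)**2) + d = (871 - ((-2*(-2) - 3) + 80)**2) - 12870 = (871 - ((4 - 3) + 80)**2) - 12870 = (871 - (1 + 80)**2) - 12870 = (871 - 1*81**2) - 12870 = (871 - 1*6561) - 12870 = (871 - 6561) - 12870 = -5690 - 12870 = -18560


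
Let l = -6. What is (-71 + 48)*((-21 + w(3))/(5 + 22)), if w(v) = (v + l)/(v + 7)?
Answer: 1633/90 ≈ 18.144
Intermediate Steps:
w(v) = (-6 + v)/(7 + v) (w(v) = (v - 6)/(v + 7) = (-6 + v)/(7 + v))
(-71 + 48)*((-21 + w(3))/(5 + 22)) = (-71 + 48)*((-21 + (-6 + 3)/(7 + 3))/(5 + 22)) = -23*(-21 - 3/10)/27 = -(-4899)/(10*27) = -23*(-71/90) = 1633/90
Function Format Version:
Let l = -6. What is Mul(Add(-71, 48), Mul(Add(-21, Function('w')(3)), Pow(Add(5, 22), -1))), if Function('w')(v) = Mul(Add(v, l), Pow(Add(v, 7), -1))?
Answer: Rational(1633, 90) ≈ 18.144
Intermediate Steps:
Function('w')(v) = Mul(Pow(Add(7, v), -1), Add(-6, v)) (Function('w')(v) = Mul(Add(v, -6), Pow(Add(v, 7), -1)) = Mul(Add(-6, v), Pow(Add(7, v), -1)) = Mul(Pow(Add(7, v), -1), Add(-6, v)))
Mul(Add(-71, 48), Mul(Add(-21, Function('w')(3)), Pow(Add(5, 22), -1))) = Mul(Add(-71, 48), Mul(Add(-21, Mul(Pow(Add(7, 3), -1), Add(-6, 3))), Pow(Add(5, 22), -1))) = Mul(-23, Mul(Add(-21, Mul(Pow(10, -1), -3)), Pow(27, -1))) = Mul(-23, Mul(Add(-21, Mul(Rational(1, 10), -3)), Rational(1, 27))) = Mul(-23, Mul(Add(-21, Rational(-3, 10)), Rational(1, 27))) = Mul(-23, Mul(Rational(-213, 10), Rational(1, 27))) = Mul(-23, Rational(-71, 90)) = Rational(1633, 90)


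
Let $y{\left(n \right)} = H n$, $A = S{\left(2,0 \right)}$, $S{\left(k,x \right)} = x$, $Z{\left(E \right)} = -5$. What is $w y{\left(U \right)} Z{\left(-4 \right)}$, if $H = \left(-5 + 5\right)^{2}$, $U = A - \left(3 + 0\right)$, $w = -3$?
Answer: $0$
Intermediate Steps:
$A = 0$
$U = -3$ ($U = 0 - \left(3 + 0\right) = 0 - 3 = -3$)
$H = 0$ ($H = 0^{2} = 0$)
$y{\left(n \right)} = 0$ ($y{\left(n \right)} = 0 n = 0$)
$w y{\left(U \right)} Z{\left(-4 \right)} = \left(-3\right) 0 \left(-5\right) = 0 \left(-5\right) = 0$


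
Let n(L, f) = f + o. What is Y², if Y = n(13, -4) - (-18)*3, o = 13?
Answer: 3969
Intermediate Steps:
n(L, f) = 13 + f (n(L, f) = f + 13 = 13 + f)
Y = 63 (Y = (13 - 4) - (-18)*3 = 9 - 1*(-54) = 9 + 54 = 63)
Y² = 63² = 3969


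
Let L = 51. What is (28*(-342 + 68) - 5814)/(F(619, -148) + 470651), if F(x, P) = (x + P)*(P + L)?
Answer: -6743/212482 ≈ -0.031734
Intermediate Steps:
F(x, P) = (51 + P)*(P + x) (F(x, P) = (x + P)*(P + 51) = (P + x)*(51 + P) = (51 + P)*(P + x))
(28*(-342 + 68) - 5814)/(F(619, -148) + 470651) = (28*(-342 + 68) - 5814)/(((-148)**2 + 51*(-148) + 51*619 - 148*619) + 470651) = (28*(-274) - 5814)/((21904 - 7548 + 31569 - 91612) + 470651) = (-7672 - 5814)/(-45687 + 470651) = -13486/424964 = -13486*1/424964 = -6743/212482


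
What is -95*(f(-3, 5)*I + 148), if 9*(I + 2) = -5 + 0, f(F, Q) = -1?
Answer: -128725/9 ≈ -14303.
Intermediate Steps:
I = -23/9 (I = -2 + (-5 + 0)/9 = -2 + (1/9)*(-5) = -2 - 5/9 = -23/9 ≈ -2.5556)
-95*(f(-3, 5)*I + 148) = -95*(-1*(-23/9) + 148) = -95*(23/9 + 148) = -95*1355/9 = -128725/9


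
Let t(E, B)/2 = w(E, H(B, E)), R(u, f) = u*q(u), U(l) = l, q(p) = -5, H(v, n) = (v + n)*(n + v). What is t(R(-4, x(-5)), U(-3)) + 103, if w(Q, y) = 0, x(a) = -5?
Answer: 103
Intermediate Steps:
H(v, n) = (n + v)² (H(v, n) = (n + v)*(n + v) = (n + v)²)
R(u, f) = -5*u (R(u, f) = u*(-5) = -5*u)
t(E, B) = 0 (t(E, B) = 2*0 = 0)
t(R(-4, x(-5)), U(-3)) + 103 = 0 + 103 = 103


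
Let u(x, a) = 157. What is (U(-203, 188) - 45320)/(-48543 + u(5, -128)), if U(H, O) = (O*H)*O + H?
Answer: 7220355/48386 ≈ 149.22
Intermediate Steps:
U(H, O) = H + H*O**2 (U(H, O) = (H*O)*O + H = H*O**2 + H = H + H*O**2)
(U(-203, 188) - 45320)/(-48543 + u(5, -128)) = (-203*(1 + 188**2) - 45320)/(-48543 + 157) = (-203*(1 + 35344) - 45320)/(-48386) = (-203*35345 - 45320)*(-1/48386) = (-7175035 - 45320)*(-1/48386) = -7220355*(-1/48386) = 7220355/48386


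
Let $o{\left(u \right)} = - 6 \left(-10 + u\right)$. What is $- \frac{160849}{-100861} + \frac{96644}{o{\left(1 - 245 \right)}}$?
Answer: $\frac{2498186090}{38428041} \approx 65.009$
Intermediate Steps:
$o{\left(u \right)} = 60 - 6 u$
$- \frac{160849}{-100861} + \frac{96644}{o{\left(1 - 245 \right)}} = - \frac{160849}{-100861} + \frac{96644}{60 - 6 \left(1 - 245\right)} = \left(-160849\right) \left(- \frac{1}{100861}\right) + \frac{96644}{60 - -1464} = \frac{160849}{100861} + \frac{96644}{60 + 1464} = \frac{160849}{100861} + \frac{96644}{1524} = \frac{160849}{100861} + 96644 \cdot \frac{1}{1524} = \frac{160849}{100861} + \frac{24161}{381} = \frac{2498186090}{38428041}$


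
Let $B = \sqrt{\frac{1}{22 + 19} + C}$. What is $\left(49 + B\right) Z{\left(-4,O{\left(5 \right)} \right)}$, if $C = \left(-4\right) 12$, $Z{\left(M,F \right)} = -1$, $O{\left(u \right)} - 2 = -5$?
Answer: $-49 - \frac{i \sqrt{80647}}{41} \approx -49.0 - 6.9264 i$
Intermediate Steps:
$O{\left(u \right)} = -3$ ($O{\left(u \right)} = 2 - 5 = -3$)
$C = -48$
$B = \frac{i \sqrt{80647}}{41}$ ($B = \sqrt{\frac{1}{22 + 19} - 48} = \sqrt{\frac{1}{41} - 48} = \sqrt{- \frac{1967}{41}} = \frac{i \sqrt{80647}}{41} \approx 6.9264 i$)
$\left(49 + B\right) Z{\left(-4,O{\left(5 \right)} \right)} = \left(49 + \frac{i \sqrt{80647}}{41}\right) \left(-1\right) = -49 - \frac{i \sqrt{80647}}{41}$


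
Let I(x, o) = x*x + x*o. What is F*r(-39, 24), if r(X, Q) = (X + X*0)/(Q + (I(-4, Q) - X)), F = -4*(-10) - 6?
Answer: 78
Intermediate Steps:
F = 34 (F = 40 - 6 = 34)
I(x, o) = x**2 + o*x
r(X, Q) = X/(16 - X - 3*Q) (r(X, Q) = (X + X*0)/(Q + (-4*(Q - 4) - X)) = (X + 0)/(Q + (-4*(-4 + Q) - X)) = X/(Q + ((16 - 4*Q) - X)) = X/(Q + (16 - X - 4*Q)) = X/(16 - X - 3*Q))
F*r(-39, 24) = 34*(-1*(-39)/(-16 - 39 + 3*24)) = 34*(-1*(-39)/(-16 - 39 + 72)) = 34*(-1*(-39)/17) = 34*(-1*(-39)*1/17) = 34*(39/17) = 78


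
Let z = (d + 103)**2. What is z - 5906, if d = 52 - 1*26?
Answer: 10735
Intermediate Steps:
d = 26 (d = 52 - 26 = 26)
z = 16641 (z = (26 + 103)**2 = 129**2 = 16641)
z - 5906 = 16641 - 5906 = 10735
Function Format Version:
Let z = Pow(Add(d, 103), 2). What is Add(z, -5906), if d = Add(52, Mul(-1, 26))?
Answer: 10735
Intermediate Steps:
d = 26 (d = Add(52, -26) = 26)
z = 16641 (z = Pow(Add(26, 103), 2) = Pow(129, 2) = 16641)
Add(z, -5906) = Add(16641, -5906) = 10735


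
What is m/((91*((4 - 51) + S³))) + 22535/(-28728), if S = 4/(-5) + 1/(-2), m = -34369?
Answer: 42212622955/6124436136 ≈ 6.8925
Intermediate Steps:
S = -13/10 (S = 4*(-⅕) + 1*(-½) = -⅘ - ½ = -13/10 ≈ -1.3000)
m/((91*((4 - 51) + S³))) + 22535/(-28728) = -34369*1/(91*((4 - 51) + (-13/10)³)) + 22535/(-28728) = -34369*1/(91*(-47 - 2197/1000)) + 22535*(-1/28728) = -34369/(91*(-49197/1000)) - 22535/28728 = -34369/(-4476927/1000) - 22535/28728 = -34369*(-1000/4476927) - 22535/28728 = 34369000/4476927 - 22535/28728 = 42212622955/6124436136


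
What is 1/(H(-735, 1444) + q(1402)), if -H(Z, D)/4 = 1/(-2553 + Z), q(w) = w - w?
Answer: 822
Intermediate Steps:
q(w) = 0
H(Z, D) = -4/(-2553 + Z)
1/(H(-735, 1444) + q(1402)) = 1/(-4/(-2553 - 735) + 0) = 1/(-4/(-3288) + 0) = 1/(-4*(-1/3288) + 0) = 1/(1/822 + 0) = 1/(1/822) = 822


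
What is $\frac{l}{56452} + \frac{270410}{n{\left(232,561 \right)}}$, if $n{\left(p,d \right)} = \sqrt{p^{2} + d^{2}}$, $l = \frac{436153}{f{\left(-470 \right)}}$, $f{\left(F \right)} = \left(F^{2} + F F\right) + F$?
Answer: $\frac{436153}{24913961160} + \frac{54082 \sqrt{368545}}{73709} \approx 445.43$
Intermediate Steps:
$f{\left(F \right)} = F + 2 F^{2}$ ($f{\left(F \right)} = \left(F^{2} + F^{2}\right) + F = 2 F^{2} + F = F + 2 F^{2}$)
$l = \frac{436153}{441330}$ ($l = \frac{436153}{\left(-470\right) \left(1 + 2 \left(-470\right)\right)} = \frac{436153}{\left(-470\right) \left(1 - 940\right)} = \frac{436153}{\left(-470\right) \left(-939\right)} = \frac{436153}{441330} \approx 0.98827$)
$n{\left(p,d \right)} = \sqrt{d^{2} + p^{2}}$
$\frac{l}{56452} + \frac{270410}{n{\left(232,561 \right)}} = \frac{436153}{441330 \cdot 56452} + \frac{270410}{\sqrt{561^{2} + 232^{2}}} = \frac{436153}{441330} \cdot \frac{1}{56452} + \frac{270410}{\sqrt{314721 + 53824}} = \frac{436153}{24913961160} + \frac{270410}{\sqrt{368545}} = \frac{436153}{24913961160} + 270410 \frac{\sqrt{368545}}{368545} = \frac{436153}{24913961160} + \frac{54082 \sqrt{368545}}{73709}$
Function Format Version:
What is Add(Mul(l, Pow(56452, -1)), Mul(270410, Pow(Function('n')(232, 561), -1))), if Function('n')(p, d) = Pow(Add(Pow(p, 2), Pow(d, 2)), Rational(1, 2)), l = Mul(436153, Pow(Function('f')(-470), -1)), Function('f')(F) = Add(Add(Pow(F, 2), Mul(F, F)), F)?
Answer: Add(Rational(436153, 24913961160), Mul(Rational(54082, 73709), Pow(368545, Rational(1, 2)))) ≈ 445.43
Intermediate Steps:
Function('f')(F) = Add(F, Mul(2, Pow(F, 2))) (Function('f')(F) = Add(Add(Pow(F, 2), Pow(F, 2)), F) = Add(Mul(2, Pow(F, 2)), F) = Add(F, Mul(2, Pow(F, 2))))
l = Rational(436153, 441330) (l = Mul(436153, Pow(Mul(-470, Add(1, Mul(2, -470))), -1)) = Mul(436153, Pow(Mul(-470, Add(1, -940)), -1)) = Mul(436153, Pow(Mul(-470, -939), -1)) = Mul(436153, Pow(441330, -1)) = Mul(436153, Rational(1, 441330)) = Rational(436153, 441330) ≈ 0.98827)
Function('n')(p, d) = Pow(Add(Pow(d, 2), Pow(p, 2)), Rational(1, 2))
Add(Mul(l, Pow(56452, -1)), Mul(270410, Pow(Function('n')(232, 561), -1))) = Add(Mul(Rational(436153, 441330), Pow(56452, -1)), Mul(270410, Pow(Pow(Add(Pow(561, 2), Pow(232, 2)), Rational(1, 2)), -1))) = Add(Mul(Rational(436153, 441330), Rational(1, 56452)), Mul(270410, Pow(Pow(Add(314721, 53824), Rational(1, 2)), -1))) = Add(Rational(436153, 24913961160), Mul(270410, Pow(Pow(368545, Rational(1, 2)), -1))) = Add(Rational(436153, 24913961160), Mul(270410, Mul(Rational(1, 368545), Pow(368545, Rational(1, 2))))) = Add(Rational(436153, 24913961160), Mul(Rational(54082, 73709), Pow(368545, Rational(1, 2))))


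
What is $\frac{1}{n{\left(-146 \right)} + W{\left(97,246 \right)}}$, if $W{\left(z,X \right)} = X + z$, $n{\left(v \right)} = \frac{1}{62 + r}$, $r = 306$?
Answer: $\frac{368}{126225} \approx 0.0029154$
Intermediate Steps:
$n{\left(v \right)} = \frac{1}{368}$ ($n{\left(v \right)} = \frac{1}{62 + 306} = \frac{1}{368}$)
$\frac{1}{n{\left(-146 \right)} + W{\left(97,246 \right)}} = \frac{1}{\frac{1}{368} + \left(246 + 97\right)} = \frac{1}{\frac{1}{368} + 343} = \frac{1}{\frac{126225}{368}} = \frac{368}{126225}$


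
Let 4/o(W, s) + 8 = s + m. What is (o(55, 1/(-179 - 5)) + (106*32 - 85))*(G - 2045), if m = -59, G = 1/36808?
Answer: -71370917360671/10553624 ≈ -6.7627e+6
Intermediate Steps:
G = 1/36808 ≈ 2.7168e-5
o(W, s) = 4/(-67 + s) (o(W, s) = 4/(-8 + (s - 59)) = 4/(-8 + (-59 + s)) = 4/(-67 + s))
(o(55, 1/(-179 - 5)) + (106*32 - 85))*(G - 2045) = (4/(-67 + 1/(-179 - 5)) + (106*32 - 85))*(1/36808 - 2045) = (4/(-67 + 1/(-184)) + (3392 - 85))*(-75272359/36808) = (4/(-67 - 1/184) + 3307)*(-75272359/36808) = (4/(-12329/184) + 3307)*(-75272359/36808) = (4*(-184/12329) + 3307)*(-75272359/36808) = (-736/12329 + 3307)*(-75272359/36808) = (40771267/12329)*(-75272359/36808) = -71370917360671/10553624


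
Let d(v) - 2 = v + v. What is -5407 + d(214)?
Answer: -4977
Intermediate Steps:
d(v) = 2 + 2*v (d(v) = 2 + (v + v) = 2 + 2*v)
-5407 + d(214) = -5407 + (2 + 2*214) = -5407 + (2 + 428) = -5407 + 430 = -4977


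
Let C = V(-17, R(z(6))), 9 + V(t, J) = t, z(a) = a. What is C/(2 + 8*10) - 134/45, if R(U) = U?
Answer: -6079/1845 ≈ -3.2948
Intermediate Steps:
V(t, J) = -9 + t
C = -26 (C = -9 - 17 = -26)
C/(2 + 8*10) - 134/45 = -26/(2 + 8*10) - 134/45 = -26/(2 + 80) - 134*1/45 = -26/82 - 134/45 = -26*1/82 - 134/45 = -13/41 - 134/45 = -6079/1845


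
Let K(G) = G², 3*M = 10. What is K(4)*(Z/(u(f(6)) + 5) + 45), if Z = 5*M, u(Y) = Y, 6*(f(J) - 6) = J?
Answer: 6680/9 ≈ 742.22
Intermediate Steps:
M = 10/3 (M = (⅓)*10 = 10/3 ≈ 3.3333)
f(J) = 6 + J/6
Z = 50/3 (Z = 5*(10/3) = 50/3 ≈ 16.667)
K(4)*(Z/(u(f(6)) + 5) + 45) = 4²*((50/3)/((6 + (⅙)*6) + 5) + 45) = 16*((50/3)/((6 + 1) + 5) + 45) = 16*((50/3)/(7 + 5) + 45) = 16*((50/3)/12 + 45) = 16*((1/12)*(50/3) + 45) = 16*(25/18 + 45) = 16*(835/18) = 6680/9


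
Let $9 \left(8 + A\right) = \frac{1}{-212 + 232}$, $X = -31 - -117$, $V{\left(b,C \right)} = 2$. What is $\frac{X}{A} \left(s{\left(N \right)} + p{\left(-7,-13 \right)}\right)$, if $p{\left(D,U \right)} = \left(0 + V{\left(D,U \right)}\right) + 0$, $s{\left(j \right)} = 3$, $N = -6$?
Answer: $- \frac{77400}{1439} \approx -53.787$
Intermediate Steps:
$p{\left(D,U \right)} = 2$ ($p{\left(D,U \right)} = \left(0 + 2\right) + 0 = 2 + 0 = 2$)
$X = 86$ ($X = -31 + 117 = 86$)
$A = - \frac{1439}{180}$ ($A = -8 + \frac{1}{9 \left(-212 + 232\right)} = -8 + \frac{1}{9 \cdot 20} = -8 + \frac{1}{9} \cdot \frac{1}{20} = -8 + \frac{1}{180} = - \frac{1439}{180} \approx -7.9944$)
$\frac{X}{A} \left(s{\left(N \right)} + p{\left(-7,-13 \right)}\right) = \frac{86}{- \frac{1439}{180}} \left(3 + 2\right) = 86 \left(- \frac{180}{1439}\right) 5 = \left(- \frac{15480}{1439}\right) 5 = - \frac{77400}{1439}$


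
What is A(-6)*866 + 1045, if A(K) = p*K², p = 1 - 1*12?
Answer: -341891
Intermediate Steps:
p = -11 (p = 1 - 12 = -11)
A(K) = -11*K²
A(-6)*866 + 1045 = -11*(-6)²*866 + 1045 = -11*36*866 + 1045 = -396*866 + 1045 = -342936 + 1045 = -341891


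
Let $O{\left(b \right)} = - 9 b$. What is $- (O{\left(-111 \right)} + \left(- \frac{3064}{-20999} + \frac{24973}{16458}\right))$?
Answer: $- \frac{26602367369}{26584734} \approx -1000.7$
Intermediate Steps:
$- (O{\left(-111 \right)} + \left(- \frac{3064}{-20999} + \frac{24973}{16458}\right)) = - (\left(-9\right) \left(-111\right) + \left(- \frac{3064}{-20999} + \frac{24973}{16458}\right)) = - (999 + \left(\left(-3064\right) \left(- \frac{1}{20999}\right) + 24973 \cdot \frac{1}{16458}\right)) = - (999 + \left(\frac{3064}{20999} + \frac{1921}{1266}\right)) = - (999 + \frac{44218103}{26584734}) = \left(-1\right) \frac{26602367369}{26584734} = - \frac{26602367369}{26584734}$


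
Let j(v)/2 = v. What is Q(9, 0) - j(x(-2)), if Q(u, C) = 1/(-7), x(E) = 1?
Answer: -15/7 ≈ -2.1429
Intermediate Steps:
Q(u, C) = -1/7
j(v) = 2*v
Q(9, 0) - j(x(-2)) = -1/7 - 2 = -15/7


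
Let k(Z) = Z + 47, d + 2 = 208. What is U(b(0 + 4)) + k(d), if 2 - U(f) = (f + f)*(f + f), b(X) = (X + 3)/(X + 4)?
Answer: 4031/16 ≈ 251.94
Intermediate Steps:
b(X) = (3 + X)/(4 + X)
d = 206 (d = -2 + 208 = 206)
k(Z) = 47 + Z
U(f) = 2 - 4*f² (U(f) = 2 - (f + f)*(f + f) = 2 - 2*f*2*f = 2 - 4*f²)
U(b(0 + 4)) + k(d) = (2 - 4*(3 + (0 + 4))²/(4 + (0 + 4))²) + (47 + 206) = (2 - 4*(3 + 4)²/(4 + 4)²) + 253 = (2 - 4*(7/8)²) + 253 = (2 - 4*49/64) + 253 = (2 - 49/16) + 253 = -17/16 + 253 = 4031/16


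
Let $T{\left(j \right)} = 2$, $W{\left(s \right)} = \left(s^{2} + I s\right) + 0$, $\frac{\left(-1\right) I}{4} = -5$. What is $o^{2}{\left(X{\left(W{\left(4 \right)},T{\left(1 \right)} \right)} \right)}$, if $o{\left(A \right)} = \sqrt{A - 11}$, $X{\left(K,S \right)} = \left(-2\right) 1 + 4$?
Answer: $-9$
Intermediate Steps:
$I = 20$ ($I = \left(-4\right) \left(-5\right) = 20$)
$W{\left(s \right)} = s^{2} + 20 s$ ($W{\left(s \right)} = \left(s^{2} + 20 s\right) + 0 = s^{2} + 20 s$)
$X{\left(K,S \right)} = 2$ ($X{\left(K,S \right)} = -2 + 4 = 2$)
$o{\left(A \right)} = \sqrt{-11 + A}$
$o^{2}{\left(X{\left(W{\left(4 \right)},T{\left(1 \right)} \right)} \right)} = \left(\sqrt{-11 + 2}\right)^{2} = \left(\sqrt{-9}\right)^{2} = \left(3 i\right)^{2} = -9$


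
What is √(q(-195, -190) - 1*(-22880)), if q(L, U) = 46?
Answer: √22926 ≈ 151.41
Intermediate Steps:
√(q(-195, -190) - 1*(-22880)) = √(46 - 1*(-22880)) = √(46 + 22880) = √22926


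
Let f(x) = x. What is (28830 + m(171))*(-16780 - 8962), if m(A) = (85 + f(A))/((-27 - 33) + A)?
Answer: -82384336412/111 ≈ -7.4220e+8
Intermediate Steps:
m(A) = (85 + A)/(-60 + A) (m(A) = (85 + A)/((-27 - 33) + A) = (85 + A)/(-60 + A))
(28830 + m(171))*(-16780 - 8962) = (28830 + (85 + 171)/(-60 + 171))*(-16780 - 8962) = (28830 + 256/111)*(-25742) = (3200386/111)*(-25742) = -82384336412/111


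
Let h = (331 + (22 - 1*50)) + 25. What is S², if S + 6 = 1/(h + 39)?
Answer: 4844401/134689 ≈ 35.967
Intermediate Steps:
h = 328 (h = (331 + (22 - 50)) + 25 = (331 - 28) + 25 = 303 + 25 = 328)
S = -2201/367 (S = -6 + 1/(328 + 39) = -6 + 1/367 = -2201/367 ≈ -5.9973)
S² = (-2201/367)² = 4844401/134689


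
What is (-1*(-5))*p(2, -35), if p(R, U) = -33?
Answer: -165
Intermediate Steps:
(-1*(-5))*p(2, -35) = -1*(-5)*(-33) = 5*(-33) = -165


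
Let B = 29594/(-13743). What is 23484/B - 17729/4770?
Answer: -769998695633/70581690 ≈ -10909.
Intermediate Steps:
B = -29594/13743 (B = 29594*(-1/13743) = -29594/13743 ≈ -2.1534)
23484/B - 17729/4770 = 23484/(-29594/13743) - 17729/4770 = 23484*(-13743/29594) - 17729*1/4770 = -161370306/14797 - 17729/4770 = -769998695633/70581690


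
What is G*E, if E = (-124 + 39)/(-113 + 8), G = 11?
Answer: 187/21 ≈ 8.9048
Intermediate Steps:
E = 17/21 (E = -85/(-105) = -85*(-1/105) = 17/21 ≈ 0.80952)
G*E = 11*(17/21) = 187/21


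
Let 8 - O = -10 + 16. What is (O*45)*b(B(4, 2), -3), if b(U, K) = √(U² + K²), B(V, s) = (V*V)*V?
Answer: 90*√4105 ≈ 5766.3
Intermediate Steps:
B(V, s) = V³ (B(V, s) = V²*V = V³)
O = 2 (O = 8 - (-10 + 16) = 8 - 1*6 = 8 - 6 = 2)
b(U, K) = √(K² + U²)
(O*45)*b(B(4, 2), -3) = (2*45)*√((-3)² + (4³)²) = 90*√(9 + 64²) = 90*√(9 + 4096) = 90*√4105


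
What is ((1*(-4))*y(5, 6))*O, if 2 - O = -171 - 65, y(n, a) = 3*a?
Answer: -17136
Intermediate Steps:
O = 238 (O = 2 - (-171 - 65) = 2 - 1*(-236) = 2 + 236 = 238)
((1*(-4))*y(5, 6))*O = ((1*(-4))*(3*6))*238 = -4*18*238 = -72*238 = -17136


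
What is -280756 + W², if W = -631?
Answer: 117405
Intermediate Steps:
-280756 + W² = -280756 + (-631)² = -280756 + 398161 = 117405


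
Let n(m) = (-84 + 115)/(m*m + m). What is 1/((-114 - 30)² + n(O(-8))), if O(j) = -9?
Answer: 72/1493023 ≈ 4.8224e-5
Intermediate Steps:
n(m) = 31/(m + m²) (n(m) = 31/(m² + m) = 31/(m + m²))
1/((-114 - 30)² + n(O(-8))) = 1/((-114 - 30)² + 31/(-9*(1 - 9))) = 1/((-144)² + 31*(-⅑)/(-8)) = 1/(20736 + 31*(-⅑)*(-⅛)) = 1/(20736 + 31/72) = 1/(1493023/72) = 72/1493023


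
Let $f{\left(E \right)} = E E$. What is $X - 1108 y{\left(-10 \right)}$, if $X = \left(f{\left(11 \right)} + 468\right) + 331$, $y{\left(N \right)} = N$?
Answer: $12000$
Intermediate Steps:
$f{\left(E \right)} = E^{2}$
$X = 920$ ($X = \left(11^{2} + 468\right) + 331 = \left(121 + 468\right) + 331 = 589 + 331 = 920$)
$X - 1108 y{\left(-10 \right)} = 920 - -11080 = 920 + 11080 = 12000$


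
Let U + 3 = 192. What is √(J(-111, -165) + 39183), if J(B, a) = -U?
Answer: √38994 ≈ 197.47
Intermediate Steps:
U = 189 (U = -3 + 192 = 189)
J(B, a) = -189 (J(B, a) = -1*189 = -189)
√(J(-111, -165) + 39183) = √(-189 + 39183) = √38994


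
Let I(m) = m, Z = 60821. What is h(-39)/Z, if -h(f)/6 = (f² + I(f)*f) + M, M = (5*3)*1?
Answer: -18342/60821 ≈ -0.30157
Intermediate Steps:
M = 15 (M = 15*1 = 15)
h(f) = -90 - 12*f² (h(f) = -6*((f² + f*f) + 15) = -6*((f² + f²) + 15) = -6*(2*f² + 15) = -6*(15 + 2*f²) = -90 - 12*f²)
h(-39)/Z = (-90 - 12*(-39)²)/60821 = (-90 - 12*1521)*(1/60821) = (-90 - 18252)*(1/60821) = -18342*1/60821 = -18342/60821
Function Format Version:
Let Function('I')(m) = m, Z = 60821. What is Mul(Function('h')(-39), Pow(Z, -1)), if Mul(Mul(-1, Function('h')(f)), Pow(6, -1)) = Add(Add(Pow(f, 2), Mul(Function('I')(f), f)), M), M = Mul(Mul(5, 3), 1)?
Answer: Rational(-18342, 60821) ≈ -0.30157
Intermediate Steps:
M = 15 (M = Mul(15, 1) = 15)
Function('h')(f) = Add(-90, Mul(-12, Pow(f, 2))) (Function('h')(f) = Mul(-6, Add(Add(Pow(f, 2), Mul(f, f)), 15)) = Mul(-6, Add(Add(Pow(f, 2), Pow(f, 2)), 15)) = Mul(-6, Add(Mul(2, Pow(f, 2)), 15)) = Mul(-6, Add(15, Mul(2, Pow(f, 2)))) = Add(-90, Mul(-12, Pow(f, 2))))
Mul(Function('h')(-39), Pow(Z, -1)) = Mul(Add(-90, Mul(-12, Pow(-39, 2))), Pow(60821, -1)) = Mul(Add(-90, Mul(-12, 1521)), Rational(1, 60821)) = Mul(Add(-90, -18252), Rational(1, 60821)) = Mul(-18342, Rational(1, 60821)) = Rational(-18342, 60821)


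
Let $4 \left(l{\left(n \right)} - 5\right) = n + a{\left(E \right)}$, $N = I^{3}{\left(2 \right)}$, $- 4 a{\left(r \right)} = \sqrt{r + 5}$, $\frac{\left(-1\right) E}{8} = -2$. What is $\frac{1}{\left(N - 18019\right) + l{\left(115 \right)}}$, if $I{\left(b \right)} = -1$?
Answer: $- \frac{4604480}{82817328379} + \frac{16 \sqrt{21}}{82817328379} \approx -5.5597 \cdot 10^{-5}$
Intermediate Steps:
$E = 16$ ($E = \left(-8\right) \left(-2\right) = 16$)
$a{\left(r \right)} = - \frac{\sqrt{5 + r}}{4}$ ($a{\left(r \right)} = - \frac{\sqrt{r + 5}}{4} = - \frac{\sqrt{5 + r}}{4}$)
$N = -1$ ($N = \left(-1\right)^{3} = -1$)
$l{\left(n \right)} = 5 - \frac{\sqrt{21}}{16} + \frac{n}{4}$ ($l{\left(n \right)} = 5 + \frac{n - \frac{\sqrt{5 + 16}}{4}}{4} = 5 + \frac{n - \frac{\sqrt{21}}{4}}{4} = 5 + \left(- \frac{\sqrt{21}}{16} + \frac{n}{4}\right) = 5 - \frac{\sqrt{21}}{16} + \frac{n}{4}$)
$\frac{1}{\left(N - 18019\right) + l{\left(115 \right)}} = \frac{1}{\left(-1 - 18019\right) + \left(5 - \frac{\sqrt{21}}{16} + \frac{1}{4} \cdot 115\right)} = \frac{1}{-18020 + \left(5 - \frac{\sqrt{21}}{16} + \frac{115}{4}\right)} = \frac{1}{-18020 + \left(\frac{135}{4} - \frac{\sqrt{21}}{16}\right)} = \frac{1}{- \frac{71945}{4} - \frac{\sqrt{21}}{16}}$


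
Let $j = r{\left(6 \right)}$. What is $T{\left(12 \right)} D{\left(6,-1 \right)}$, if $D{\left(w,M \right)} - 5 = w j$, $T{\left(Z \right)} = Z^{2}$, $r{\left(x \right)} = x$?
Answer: $5904$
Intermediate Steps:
$j = 6$
$D{\left(w,M \right)} = 5 + 6 w$ ($D{\left(w,M \right)} = 5 + w 6 = 5 + 6 w$)
$T{\left(12 \right)} D{\left(6,-1 \right)} = 12^{2} \left(5 + 6 \cdot 6\right) = 144 \left(5 + 36\right) = 144 \cdot 41 = 5904$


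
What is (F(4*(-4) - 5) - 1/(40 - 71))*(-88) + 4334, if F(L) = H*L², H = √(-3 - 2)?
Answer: 134266/31 - 38808*I*√5 ≈ 4331.2 - 86777.0*I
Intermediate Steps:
H = I*√5 (H = √(-5) = I*√5 ≈ 2.2361*I)
F(L) = I*√5*L² (F(L) = (I*√5)*L² = I*√5*L²)
(F(4*(-4) - 5) - 1/(40 - 71))*(-88) + 4334 = (I*√5*(4*(-4) - 5)² - 1/(40 - 71))*(-88) + 4334 = (I*√5*(-16 - 5)² - 1/(-31))*(-88) + 4334 = (I*√5*(-21)² - 1*(-1/31))*(-88) + 4334 = (I*√5*441 + 1/31)*(-88) + 4334 = (441*I*√5 + 1/31)*(-88) + 4334 = (1/31 + 441*I*√5)*(-88) + 4334 = (-88/31 - 38808*I*√5) + 4334 = 134266/31 - 38808*I*√5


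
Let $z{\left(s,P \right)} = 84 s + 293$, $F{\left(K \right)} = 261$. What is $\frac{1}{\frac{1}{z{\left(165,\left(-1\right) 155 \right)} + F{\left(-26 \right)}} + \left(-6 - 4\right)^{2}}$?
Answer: $\frac{14414}{1441401} \approx 0.01$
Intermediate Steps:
$z{\left(s,P \right)} = 293 + 84 s$
$\frac{1}{\frac{1}{z{\left(165,\left(-1\right) 155 \right)} + F{\left(-26 \right)}} + \left(-6 - 4\right)^{2}} = \frac{1}{\frac{1}{\left(293 + 84 \cdot 165\right) + 261} + \left(-6 - 4\right)^{2}} = \frac{1}{\frac{1}{\left(293 + 13860\right) + 261} + \left(-10\right)^{2}} = \frac{1}{\frac{1}{14153 + 261} + 100} = \frac{1}{\frac{1}{14414} + 100} = \frac{1}{\frac{1441401}{14414}} = \frac{14414}{1441401}$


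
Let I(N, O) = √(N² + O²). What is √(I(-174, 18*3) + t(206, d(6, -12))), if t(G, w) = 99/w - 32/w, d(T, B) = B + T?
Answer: √(-402 + 216*√922)/6 ≈ 13.077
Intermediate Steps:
t(G, w) = 67/w
√(I(-174, 18*3) + t(206, d(6, -12))) = √(√((-174)² + (18*3)²) + 67/(-12 + 6)) = √(√(30276 + 54²) + 67/(-6)) = √(√(30276 + 2916) + 67*(-⅙)) = √(√33192 - 67/6) = √(6*√922 - 67/6) = √(-67/6 + 6*√922)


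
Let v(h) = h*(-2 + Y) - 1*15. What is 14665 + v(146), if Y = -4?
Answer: 13774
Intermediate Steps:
v(h) = -15 - 6*h (v(h) = h*(-2 - 4) - 1*15 = h*(-6) - 15 = -6*h - 15 = -15 - 6*h)
14665 + v(146) = 14665 + (-15 - 6*146) = 14665 + (-15 - 876) = 14665 - 891 = 13774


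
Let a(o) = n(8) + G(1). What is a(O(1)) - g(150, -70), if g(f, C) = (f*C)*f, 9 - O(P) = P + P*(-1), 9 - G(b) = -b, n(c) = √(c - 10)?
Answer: 1575010 + I*√2 ≈ 1.575e+6 + 1.4142*I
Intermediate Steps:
n(c) = √(-10 + c)
G(b) = 9 + b (G(b) = 9 - (-1)*b = 9 + b)
O(P) = 9 (O(P) = 9 - (P + P*(-1)) = 9 - (P - P) = 9 - 1*0 = 9 + 0 = 9)
g(f, C) = C*f² (g(f, C) = (C*f)*f = C*f²)
a(o) = 10 + I*√2 (a(o) = √(-10 + 8) + (9 + 1) = √(-2) + 10 = I*√2 + 10 = 10 + I*√2)
a(O(1)) - g(150, -70) = (10 + I*√2) - (-70)*150² = (10 + I*√2) - (-70)*22500 = (10 + I*√2) - 1*(-1575000) = (10 + I*√2) + 1575000 = 1575010 + I*√2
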